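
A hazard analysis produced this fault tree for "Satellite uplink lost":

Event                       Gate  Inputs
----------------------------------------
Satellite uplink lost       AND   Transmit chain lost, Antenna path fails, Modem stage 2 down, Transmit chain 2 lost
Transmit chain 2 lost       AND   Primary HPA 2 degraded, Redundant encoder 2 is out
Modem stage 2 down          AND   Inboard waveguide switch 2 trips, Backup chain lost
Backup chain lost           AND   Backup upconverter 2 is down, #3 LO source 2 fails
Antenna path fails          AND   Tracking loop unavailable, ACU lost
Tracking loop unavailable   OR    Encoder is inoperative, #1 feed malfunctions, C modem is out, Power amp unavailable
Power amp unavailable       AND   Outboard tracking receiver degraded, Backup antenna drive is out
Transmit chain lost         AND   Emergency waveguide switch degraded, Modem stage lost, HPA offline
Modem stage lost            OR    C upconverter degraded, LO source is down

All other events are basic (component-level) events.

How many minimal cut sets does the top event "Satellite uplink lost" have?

Modem stage lost [OR]: union of children's cut sets → 2 cut set(s).
Transmit chain lost [AND]: one cut set from each child combined → 1 × 2 × 1 = 2 cut set(s).
Power amp unavailable [AND]: one cut set from each child combined → 1 × 1 = 1 cut set(s).
Tracking loop unavailable [OR]: union of children's cut sets → 4 cut set(s).
Antenna path fails [AND]: one cut set from each child combined → 4 × 1 = 4 cut set(s).
Backup chain lost [AND]: one cut set from each child combined → 1 × 1 = 1 cut set(s).
Modem stage 2 down [AND]: one cut set from each child combined → 1 × 1 = 1 cut set(s).
Transmit chain 2 lost [AND]: one cut set from each child combined → 1 × 1 = 1 cut set(s).
Satellite uplink lost [AND]: one cut set from each child combined → 2 × 4 × 1 × 1 = 8 cut set(s).
Minimal cut sets: {#3 LO source 2 fails, ACU lost, Backup upconverter 2 is down, C upconverter degraded, Emergency waveguide switch degraded, Encoder is inoperative, HPA offline, Inboard waveguide switch 2 trips, Primary HPA 2 degraded, Redundant encoder 2 is out}; {#1 feed malfunctions, #3 LO source 2 fails, ACU lost, Backup upconverter 2 is down, C upconverter degraded, Emergency waveguide switch degraded, HPA offline, Inboard waveguide switch 2 trips, Primary HPA 2 degraded, Redundant encoder 2 is out}; {#3 LO source 2 fails, ACU lost, Backup upconverter 2 is down, C modem is out, C upconverter degraded, Emergency waveguide switch degraded, HPA offline, Inboard waveguide switch 2 trips, Primary HPA 2 degraded, Redundant encoder 2 is out}; {#3 LO source 2 fails, ACU lost, Backup antenna drive is out, Backup upconverter 2 is down, C upconverter degraded, Emergency waveguide switch degraded, HPA offline, Inboard waveguide switch 2 trips, Outboard tracking receiver degraded, Primary HPA 2 degraded, Redundant encoder 2 is out}; {#3 LO source 2 fails, ACU lost, Backup upconverter 2 is down, Emergency waveguide switch degraded, Encoder is inoperative, HPA offline, Inboard waveguide switch 2 trips, LO source is down, Primary HPA 2 degraded, Redundant encoder 2 is out}; {#1 feed malfunctions, #3 LO source 2 fails, ACU lost, Backup upconverter 2 is down, Emergency waveguide switch degraded, HPA offline, Inboard waveguide switch 2 trips, LO source is down, Primary HPA 2 degraded, Redundant encoder 2 is out}; {#3 LO source 2 fails, ACU lost, Backup upconverter 2 is down, C modem is out, Emergency waveguide switch degraded, HPA offline, Inboard waveguide switch 2 trips, LO source is down, Primary HPA 2 degraded, Redundant encoder 2 is out}; {#3 LO source 2 fails, ACU lost, Backup antenna drive is out, Backup upconverter 2 is down, Emergency waveguide switch degraded, HPA offline, Inboard waveguide switch 2 trips, LO source is down, Outboard tracking receiver degraded, Primary HPA 2 degraded, Redundant encoder 2 is out}.

8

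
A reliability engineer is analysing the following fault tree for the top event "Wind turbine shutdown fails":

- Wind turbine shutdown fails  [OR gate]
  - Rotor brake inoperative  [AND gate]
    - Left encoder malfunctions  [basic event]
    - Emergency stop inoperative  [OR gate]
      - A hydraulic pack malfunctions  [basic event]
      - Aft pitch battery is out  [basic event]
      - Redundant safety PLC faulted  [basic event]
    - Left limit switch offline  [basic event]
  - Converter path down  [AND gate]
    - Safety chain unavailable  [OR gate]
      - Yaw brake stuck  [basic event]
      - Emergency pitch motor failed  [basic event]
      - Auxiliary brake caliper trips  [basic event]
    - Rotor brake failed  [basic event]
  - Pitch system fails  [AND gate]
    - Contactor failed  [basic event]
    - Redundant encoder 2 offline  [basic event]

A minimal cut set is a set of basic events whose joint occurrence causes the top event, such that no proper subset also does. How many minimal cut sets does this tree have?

Emergency stop inoperative [OR]: union of children's cut sets → 3 cut set(s).
Rotor brake inoperative [AND]: one cut set from each child combined → 1 × 3 × 1 = 3 cut set(s).
Safety chain unavailable [OR]: union of children's cut sets → 3 cut set(s).
Converter path down [AND]: one cut set from each child combined → 3 × 1 = 3 cut set(s).
Pitch system fails [AND]: one cut set from each child combined → 1 × 1 = 1 cut set(s).
Wind turbine shutdown fails [OR]: union of children's cut sets → 7 cut set(s).
Minimal cut sets: {A hydraulic pack malfunctions, Left encoder malfunctions, Left limit switch offline}; {Aft pitch battery is out, Left encoder malfunctions, Left limit switch offline}; {Left encoder malfunctions, Left limit switch offline, Redundant safety PLC faulted}; {Rotor brake failed, Yaw brake stuck}; {Emergency pitch motor failed, Rotor brake failed}; {Auxiliary brake caliper trips, Rotor brake failed}; {Contactor failed, Redundant encoder 2 offline}.

7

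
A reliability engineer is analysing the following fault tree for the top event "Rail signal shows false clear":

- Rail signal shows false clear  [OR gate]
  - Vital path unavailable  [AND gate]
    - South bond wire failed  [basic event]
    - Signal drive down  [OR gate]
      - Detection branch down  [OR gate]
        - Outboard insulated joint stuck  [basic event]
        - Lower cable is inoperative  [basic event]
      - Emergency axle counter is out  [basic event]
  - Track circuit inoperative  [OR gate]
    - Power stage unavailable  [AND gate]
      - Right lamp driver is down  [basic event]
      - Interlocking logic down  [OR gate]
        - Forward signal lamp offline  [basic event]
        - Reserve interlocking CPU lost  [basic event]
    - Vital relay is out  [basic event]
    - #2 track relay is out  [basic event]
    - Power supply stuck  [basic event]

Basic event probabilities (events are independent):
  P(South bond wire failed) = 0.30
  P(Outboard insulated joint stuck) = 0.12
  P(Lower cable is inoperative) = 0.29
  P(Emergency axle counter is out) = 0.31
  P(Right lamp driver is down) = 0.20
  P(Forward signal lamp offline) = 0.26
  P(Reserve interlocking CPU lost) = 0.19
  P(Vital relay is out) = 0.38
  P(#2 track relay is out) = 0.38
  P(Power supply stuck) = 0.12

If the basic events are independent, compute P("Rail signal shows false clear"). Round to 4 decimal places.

P(Detection branch down) [OR] = 1 − (1−0.12) × (1−0.29) = 0.375200
P(Signal drive down) [OR] = 1 − (1−0.375200) × (1−0.31) = 0.568888
P(Vital path unavailable) [AND] = 0.30 × 0.568888 = 0.170666
P(Interlocking logic down) [OR] = 1 − (1−0.26) × (1−0.19) = 0.400600
P(Power stage unavailable) [AND] = 0.20 × 0.400600 = 0.080120
P(Track circuit inoperative) [OR] = 1 − (1−0.080120) × (1−0.38) × (1−0.38) × (1−0.12) = 0.688830
P(Rail signal shows false clear) [OR] = 1 − (1−0.170666) × (1−0.688830) = 0.741936
Rounded to 4 decimal places: P(Rail signal shows false clear) ≈ 0.7419.

0.7419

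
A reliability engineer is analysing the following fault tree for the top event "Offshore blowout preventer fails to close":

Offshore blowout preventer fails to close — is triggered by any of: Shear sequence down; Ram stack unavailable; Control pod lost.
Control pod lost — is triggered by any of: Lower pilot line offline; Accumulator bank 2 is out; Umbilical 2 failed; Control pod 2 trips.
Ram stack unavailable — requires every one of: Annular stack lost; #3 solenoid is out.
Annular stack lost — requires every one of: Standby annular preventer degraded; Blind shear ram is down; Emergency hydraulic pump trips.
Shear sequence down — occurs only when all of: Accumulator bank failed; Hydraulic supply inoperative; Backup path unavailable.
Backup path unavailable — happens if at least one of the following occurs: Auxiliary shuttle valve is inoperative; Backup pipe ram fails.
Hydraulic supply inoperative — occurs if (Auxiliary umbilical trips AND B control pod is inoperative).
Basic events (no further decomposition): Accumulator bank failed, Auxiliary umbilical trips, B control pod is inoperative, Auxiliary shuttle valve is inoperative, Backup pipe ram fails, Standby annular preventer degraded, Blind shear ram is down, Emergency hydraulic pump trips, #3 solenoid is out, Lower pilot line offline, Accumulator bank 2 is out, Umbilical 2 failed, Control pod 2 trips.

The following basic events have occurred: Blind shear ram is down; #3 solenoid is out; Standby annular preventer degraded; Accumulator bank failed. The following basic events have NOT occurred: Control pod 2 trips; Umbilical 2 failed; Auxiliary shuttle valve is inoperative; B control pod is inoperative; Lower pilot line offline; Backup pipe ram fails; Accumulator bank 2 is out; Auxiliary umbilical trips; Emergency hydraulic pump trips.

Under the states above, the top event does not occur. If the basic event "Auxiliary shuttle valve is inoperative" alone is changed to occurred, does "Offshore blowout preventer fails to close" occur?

Counterfactual: set "Auxiliary shuttle valve is inoperative" to occurred.
Hydraulic supply inoperative [AND]: Auxiliary umbilical trips=not, B control pod is inoperative=not → not all inputs occur → does not occur.
Backup path unavailable [OR]: Auxiliary shuttle valve is inoperative=occurs, Backup pipe ram fails=not → at least one input occurs → occurs.
Shear sequence down [AND]: Accumulator bank failed=occurs, Hydraulic supply inoperative=not, Backup path unavailable=occurs → not all inputs occur → does not occur.
Annular stack lost [AND]: Standby annular preventer degraded=occurs, Blind shear ram is down=occurs, Emergency hydraulic pump trips=not → not all inputs occur → does not occur.
Ram stack unavailable [AND]: Annular stack lost=not, #3 solenoid is out=occurs → not all inputs occur → does not occur.
Control pod lost [OR]: Lower pilot line offline=not, Accumulator bank 2 is out=not, Umbilical 2 failed=not, Control pod 2 trips=not → no input occurs → does not occur.
Offshore blowout preventer fails to close [OR]: Shear sequence down=not, Ram stack unavailable=not, Control pod lost=not → no input occurs → does not occur.

No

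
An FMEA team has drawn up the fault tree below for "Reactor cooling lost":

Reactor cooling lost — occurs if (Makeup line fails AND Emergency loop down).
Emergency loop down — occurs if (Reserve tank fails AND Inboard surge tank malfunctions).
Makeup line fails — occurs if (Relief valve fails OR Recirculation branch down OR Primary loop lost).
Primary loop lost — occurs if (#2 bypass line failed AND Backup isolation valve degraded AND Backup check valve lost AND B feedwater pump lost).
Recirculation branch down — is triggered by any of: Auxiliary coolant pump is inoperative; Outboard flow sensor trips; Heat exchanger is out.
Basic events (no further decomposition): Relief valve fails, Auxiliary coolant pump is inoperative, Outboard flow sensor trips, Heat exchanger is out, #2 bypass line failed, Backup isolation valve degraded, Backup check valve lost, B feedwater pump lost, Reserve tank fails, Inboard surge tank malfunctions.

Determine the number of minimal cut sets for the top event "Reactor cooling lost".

5

Recirculation branch down [OR]: union of children's cut sets → 3 cut set(s).
Primary loop lost [AND]: one cut set from each child combined → 1 × 1 × 1 × 1 = 1 cut set(s).
Makeup line fails [OR]: union of children's cut sets → 5 cut set(s).
Emergency loop down [AND]: one cut set from each child combined → 1 × 1 = 1 cut set(s).
Reactor cooling lost [AND]: one cut set from each child combined → 5 × 1 = 5 cut set(s).
Minimal cut sets: {Inboard surge tank malfunctions, Relief valve fails, Reserve tank fails}; {Auxiliary coolant pump is inoperative, Inboard surge tank malfunctions, Reserve tank fails}; {Inboard surge tank malfunctions, Outboard flow sensor trips, Reserve tank fails}; {Heat exchanger is out, Inboard surge tank malfunctions, Reserve tank fails}; {#2 bypass line failed, B feedwater pump lost, Backup check valve lost, Backup isolation valve degraded, Inboard surge tank malfunctions, Reserve tank fails}.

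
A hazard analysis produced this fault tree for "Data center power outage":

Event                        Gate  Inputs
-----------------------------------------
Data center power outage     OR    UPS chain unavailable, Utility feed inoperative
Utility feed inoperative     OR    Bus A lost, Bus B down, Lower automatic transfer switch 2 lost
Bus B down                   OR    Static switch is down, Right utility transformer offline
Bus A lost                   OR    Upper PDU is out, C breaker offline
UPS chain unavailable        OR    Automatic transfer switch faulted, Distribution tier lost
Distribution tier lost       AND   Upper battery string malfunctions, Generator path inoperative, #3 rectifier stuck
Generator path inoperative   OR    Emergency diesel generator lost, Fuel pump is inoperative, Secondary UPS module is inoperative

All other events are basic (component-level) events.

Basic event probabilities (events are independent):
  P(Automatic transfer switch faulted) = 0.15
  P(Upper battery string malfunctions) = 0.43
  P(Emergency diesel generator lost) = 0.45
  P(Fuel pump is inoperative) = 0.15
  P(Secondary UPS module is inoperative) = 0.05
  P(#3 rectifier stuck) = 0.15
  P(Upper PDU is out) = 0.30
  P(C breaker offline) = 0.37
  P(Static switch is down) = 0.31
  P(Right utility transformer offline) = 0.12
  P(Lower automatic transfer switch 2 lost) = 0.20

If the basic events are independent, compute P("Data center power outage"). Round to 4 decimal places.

0.8244

P(Generator path inoperative) [OR] = 1 − (1−0.45) × (1−0.15) × (1−0.05) = 0.555875
P(Distribution tier lost) [AND] = 0.43 × 0.555875 × 0.15 = 0.035854
P(UPS chain unavailable) [OR] = 1 − (1−0.15) × (1−0.035854) = 0.180476
P(Bus A lost) [OR] = 1 − (1−0.30) × (1−0.37) = 0.559000
P(Bus B down) [OR] = 1 − (1−0.31) × (1−0.12) = 0.392800
P(Utility feed inoperative) [OR] = 1 − (1−0.559000) × (1−0.392800) × (1−0.20) = 0.785780
P(Data center power outage) [OR] = 1 − (1−0.180476) × (1−0.785780) = 0.824442
Rounded to 4 decimal places: P(Data center power outage) ≈ 0.8244.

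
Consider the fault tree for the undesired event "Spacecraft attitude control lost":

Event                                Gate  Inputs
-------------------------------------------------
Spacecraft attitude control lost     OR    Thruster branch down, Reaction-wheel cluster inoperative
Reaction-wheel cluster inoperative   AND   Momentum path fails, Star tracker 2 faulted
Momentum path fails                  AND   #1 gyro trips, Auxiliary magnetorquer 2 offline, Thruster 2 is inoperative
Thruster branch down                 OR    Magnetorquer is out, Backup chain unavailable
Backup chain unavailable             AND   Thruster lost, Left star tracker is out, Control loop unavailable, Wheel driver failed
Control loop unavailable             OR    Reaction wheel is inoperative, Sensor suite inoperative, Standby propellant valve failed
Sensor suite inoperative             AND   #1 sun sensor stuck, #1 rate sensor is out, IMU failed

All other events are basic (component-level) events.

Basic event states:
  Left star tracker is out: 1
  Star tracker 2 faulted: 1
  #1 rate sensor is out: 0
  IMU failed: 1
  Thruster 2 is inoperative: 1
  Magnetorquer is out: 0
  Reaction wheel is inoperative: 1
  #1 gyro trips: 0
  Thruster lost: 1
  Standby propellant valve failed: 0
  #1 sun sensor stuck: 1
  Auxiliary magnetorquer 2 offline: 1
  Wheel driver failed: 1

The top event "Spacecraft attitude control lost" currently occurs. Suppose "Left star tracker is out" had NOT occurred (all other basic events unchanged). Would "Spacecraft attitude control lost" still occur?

No

Counterfactual: set "Left star tracker is out" to not occurred.
Sensor suite inoperative [AND]: #1 sun sensor stuck=occurs, #1 rate sensor is out=not, IMU failed=occurs → not all inputs occur → does not occur.
Control loop unavailable [OR]: Reaction wheel is inoperative=occurs, Sensor suite inoperative=not, Standby propellant valve failed=not → at least one input occurs → occurs.
Backup chain unavailable [AND]: Thruster lost=occurs, Left star tracker is out=not, Control loop unavailable=occurs, Wheel driver failed=occurs → not all inputs occur → does not occur.
Thruster branch down [OR]: Magnetorquer is out=not, Backup chain unavailable=not → no input occurs → does not occur.
Momentum path fails [AND]: #1 gyro trips=not, Auxiliary magnetorquer 2 offline=occurs, Thruster 2 is inoperative=occurs → not all inputs occur → does not occur.
Reaction-wheel cluster inoperative [AND]: Momentum path fails=not, Star tracker 2 faulted=occurs → not all inputs occur → does not occur.
Spacecraft attitude control lost [OR]: Thruster branch down=not, Reaction-wheel cluster inoperative=not → no input occurs → does not occur.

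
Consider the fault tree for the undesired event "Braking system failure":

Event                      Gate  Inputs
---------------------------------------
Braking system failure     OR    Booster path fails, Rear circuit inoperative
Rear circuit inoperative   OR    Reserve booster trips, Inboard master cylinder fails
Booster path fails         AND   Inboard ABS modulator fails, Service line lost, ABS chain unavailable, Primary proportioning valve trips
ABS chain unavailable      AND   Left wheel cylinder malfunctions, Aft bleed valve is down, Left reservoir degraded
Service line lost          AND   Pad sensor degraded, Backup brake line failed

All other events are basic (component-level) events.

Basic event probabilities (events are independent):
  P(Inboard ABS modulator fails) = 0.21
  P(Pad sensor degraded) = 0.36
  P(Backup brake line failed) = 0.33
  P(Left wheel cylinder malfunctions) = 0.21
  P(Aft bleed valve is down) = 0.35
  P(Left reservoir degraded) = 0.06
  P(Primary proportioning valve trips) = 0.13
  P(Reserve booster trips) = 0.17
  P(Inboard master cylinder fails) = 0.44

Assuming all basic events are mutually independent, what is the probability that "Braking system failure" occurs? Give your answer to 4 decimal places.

P(Service line lost) [AND] = 0.36 × 0.33 = 0.118800
P(ABS chain unavailable) [AND] = 0.21 × 0.35 × 0.06 = 0.004410
P(Booster path fails) [AND] = 0.21 × 0.118800 × 0.004410 × 0.13 = 0.000014
P(Rear circuit inoperative) [OR] = 1 − (1−0.17) × (1−0.44) = 0.535200
P(Braking system failure) [OR] = 1 − (1−0.000014) × (1−0.535200) = 0.535207
Rounded to 4 decimal places: P(Braking system failure) ≈ 0.5352.

0.5352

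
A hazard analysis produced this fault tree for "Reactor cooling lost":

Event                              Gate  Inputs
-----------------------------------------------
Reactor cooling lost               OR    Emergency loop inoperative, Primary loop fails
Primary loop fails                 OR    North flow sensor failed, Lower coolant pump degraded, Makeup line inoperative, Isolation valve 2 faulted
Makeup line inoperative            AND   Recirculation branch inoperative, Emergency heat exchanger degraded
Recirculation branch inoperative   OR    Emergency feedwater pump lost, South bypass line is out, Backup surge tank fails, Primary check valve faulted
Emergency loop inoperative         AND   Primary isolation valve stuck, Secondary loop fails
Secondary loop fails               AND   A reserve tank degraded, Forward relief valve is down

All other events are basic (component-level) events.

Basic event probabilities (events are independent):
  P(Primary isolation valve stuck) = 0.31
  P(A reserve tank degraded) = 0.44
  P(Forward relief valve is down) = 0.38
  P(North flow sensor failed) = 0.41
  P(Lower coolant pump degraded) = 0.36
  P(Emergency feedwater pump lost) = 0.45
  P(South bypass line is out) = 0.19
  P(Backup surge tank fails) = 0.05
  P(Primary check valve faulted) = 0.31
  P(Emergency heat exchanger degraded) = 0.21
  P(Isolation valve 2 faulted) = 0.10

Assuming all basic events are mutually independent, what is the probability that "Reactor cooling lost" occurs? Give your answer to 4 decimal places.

P(Secondary loop fails) [AND] = 0.44 × 0.38 = 0.167200
P(Emergency loop inoperative) [AND] = 0.31 × 0.167200 = 0.051832
P(Recirculation branch inoperative) [OR] = 1 − (1−0.45) × (1−0.19) × (1−0.05) × (1−0.31) = 0.707975
P(Makeup line inoperative) [AND] = 0.707975 × 0.21 = 0.148675
P(Primary loop fails) [OR] = 1 − (1−0.41) × (1−0.36) × (1−0.148675) × (1−0.10) = 0.710686
P(Reactor cooling lost) [OR] = 1 − (1−0.051832) × (1−0.710686) = 0.725682
Rounded to 4 decimal places: P(Reactor cooling lost) ≈ 0.7257.

0.7257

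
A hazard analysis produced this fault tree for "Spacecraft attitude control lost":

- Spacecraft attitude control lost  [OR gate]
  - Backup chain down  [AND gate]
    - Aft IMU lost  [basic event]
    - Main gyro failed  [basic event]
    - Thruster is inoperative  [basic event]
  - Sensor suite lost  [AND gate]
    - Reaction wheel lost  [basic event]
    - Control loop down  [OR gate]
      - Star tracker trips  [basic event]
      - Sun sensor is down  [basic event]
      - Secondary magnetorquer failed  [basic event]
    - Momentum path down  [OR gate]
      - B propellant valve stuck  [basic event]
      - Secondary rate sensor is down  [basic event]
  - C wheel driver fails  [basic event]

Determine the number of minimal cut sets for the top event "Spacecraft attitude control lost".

Backup chain down [AND]: one cut set from each child combined → 1 × 1 × 1 = 1 cut set(s).
Control loop down [OR]: union of children's cut sets → 3 cut set(s).
Momentum path down [OR]: union of children's cut sets → 2 cut set(s).
Sensor suite lost [AND]: one cut set from each child combined → 1 × 3 × 2 = 6 cut set(s).
Spacecraft attitude control lost [OR]: union of children's cut sets → 8 cut set(s).
Minimal cut sets: {Aft IMU lost, Main gyro failed, Thruster is inoperative}; {B propellant valve stuck, Reaction wheel lost, Star tracker trips}; {Reaction wheel lost, Secondary rate sensor is down, Star tracker trips}; {B propellant valve stuck, Reaction wheel lost, Sun sensor is down}; {Reaction wheel lost, Secondary rate sensor is down, Sun sensor is down}; {B propellant valve stuck, Reaction wheel lost, Secondary magnetorquer failed}; {Reaction wheel lost, Secondary magnetorquer failed, Secondary rate sensor is down}; {C wheel driver fails}.

8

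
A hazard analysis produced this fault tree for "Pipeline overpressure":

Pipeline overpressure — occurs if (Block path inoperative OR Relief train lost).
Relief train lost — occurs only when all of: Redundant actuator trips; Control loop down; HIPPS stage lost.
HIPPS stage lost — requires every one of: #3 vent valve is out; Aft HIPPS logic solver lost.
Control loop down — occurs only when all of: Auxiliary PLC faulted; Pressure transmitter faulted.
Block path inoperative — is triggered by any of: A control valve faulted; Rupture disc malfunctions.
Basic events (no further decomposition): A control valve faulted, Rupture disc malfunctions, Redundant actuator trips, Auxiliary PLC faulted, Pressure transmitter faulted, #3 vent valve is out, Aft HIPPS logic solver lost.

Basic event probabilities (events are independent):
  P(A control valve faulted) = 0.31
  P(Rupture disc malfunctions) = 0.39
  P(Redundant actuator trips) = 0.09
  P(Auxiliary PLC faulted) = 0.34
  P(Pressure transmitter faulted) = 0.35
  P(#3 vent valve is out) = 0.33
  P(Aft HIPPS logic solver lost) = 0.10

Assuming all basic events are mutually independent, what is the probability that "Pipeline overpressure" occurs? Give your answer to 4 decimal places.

0.5792

P(Block path inoperative) [OR] = 1 − (1−0.31) × (1−0.39) = 0.579100
P(Control loop down) [AND] = 0.34 × 0.35 = 0.119000
P(HIPPS stage lost) [AND] = 0.33 × 0.10 = 0.033000
P(Relief train lost) [AND] = 0.09 × 0.119000 × 0.033000 = 0.000353
P(Pipeline overpressure) [OR] = 1 − (1−0.579100) × (1−0.000353) = 0.579249
Rounded to 4 decimal places: P(Pipeline overpressure) ≈ 0.5792.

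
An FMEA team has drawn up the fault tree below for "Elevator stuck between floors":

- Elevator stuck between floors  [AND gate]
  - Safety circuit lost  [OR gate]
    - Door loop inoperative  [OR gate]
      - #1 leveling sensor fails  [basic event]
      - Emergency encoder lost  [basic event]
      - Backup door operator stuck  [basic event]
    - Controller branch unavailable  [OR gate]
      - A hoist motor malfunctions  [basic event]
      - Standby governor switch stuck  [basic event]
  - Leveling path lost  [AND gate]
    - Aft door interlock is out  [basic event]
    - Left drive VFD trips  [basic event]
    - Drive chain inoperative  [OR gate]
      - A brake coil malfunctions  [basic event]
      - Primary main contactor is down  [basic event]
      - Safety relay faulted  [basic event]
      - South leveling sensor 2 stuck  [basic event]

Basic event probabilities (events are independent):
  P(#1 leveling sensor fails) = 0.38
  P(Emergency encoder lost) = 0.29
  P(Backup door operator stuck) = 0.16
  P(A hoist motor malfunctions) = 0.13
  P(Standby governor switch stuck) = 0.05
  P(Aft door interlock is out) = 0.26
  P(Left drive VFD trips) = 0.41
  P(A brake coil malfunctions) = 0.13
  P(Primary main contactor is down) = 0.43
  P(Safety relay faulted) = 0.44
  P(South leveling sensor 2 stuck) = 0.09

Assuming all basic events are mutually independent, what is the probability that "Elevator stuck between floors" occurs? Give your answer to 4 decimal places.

P(Door loop inoperative) [OR] = 1 − (1−0.38) × (1−0.29) × (1−0.16) = 0.630232
P(Controller branch unavailable) [OR] = 1 − (1−0.13) × (1−0.05) = 0.173500
P(Safety circuit lost) [OR] = 1 − (1−0.630232) × (1−0.173500) = 0.694387
P(Drive chain inoperative) [OR] = 1 − (1−0.13) × (1−0.43) × (1−0.44) × (1−0.09) = 0.747289
P(Leveling path lost) [AND] = 0.26 × 0.41 × 0.747289 = 0.079661
P(Elevator stuck between floors) [AND] = 0.694387 × 0.079661 = 0.055316
Rounded to 4 decimal places: P(Elevator stuck between floors) ≈ 0.0553.

0.0553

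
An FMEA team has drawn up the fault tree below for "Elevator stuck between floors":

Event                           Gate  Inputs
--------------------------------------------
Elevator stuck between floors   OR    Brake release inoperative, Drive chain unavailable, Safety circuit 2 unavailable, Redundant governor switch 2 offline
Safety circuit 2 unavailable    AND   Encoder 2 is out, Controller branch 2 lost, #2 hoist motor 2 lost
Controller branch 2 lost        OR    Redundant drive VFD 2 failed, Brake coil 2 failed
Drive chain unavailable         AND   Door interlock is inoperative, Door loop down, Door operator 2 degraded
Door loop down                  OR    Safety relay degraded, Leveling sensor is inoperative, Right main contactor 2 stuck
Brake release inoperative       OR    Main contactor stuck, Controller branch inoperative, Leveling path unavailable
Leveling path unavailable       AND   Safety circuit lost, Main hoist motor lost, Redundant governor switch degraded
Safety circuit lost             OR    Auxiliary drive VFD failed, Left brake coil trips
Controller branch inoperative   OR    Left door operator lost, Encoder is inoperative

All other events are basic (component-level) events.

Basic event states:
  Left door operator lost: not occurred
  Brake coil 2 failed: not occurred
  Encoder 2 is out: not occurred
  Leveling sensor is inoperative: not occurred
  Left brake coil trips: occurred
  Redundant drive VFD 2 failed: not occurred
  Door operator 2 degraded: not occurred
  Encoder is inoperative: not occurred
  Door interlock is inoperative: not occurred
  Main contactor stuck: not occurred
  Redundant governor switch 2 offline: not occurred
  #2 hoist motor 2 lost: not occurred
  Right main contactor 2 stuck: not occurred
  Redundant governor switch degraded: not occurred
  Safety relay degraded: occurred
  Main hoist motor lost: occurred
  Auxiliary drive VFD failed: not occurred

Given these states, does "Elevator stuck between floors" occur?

Controller branch inoperative [OR]: Left door operator lost=not, Encoder is inoperative=not → no input occurs → does not occur.
Safety circuit lost [OR]: Auxiliary drive VFD failed=not, Left brake coil trips=occurs → at least one input occurs → occurs.
Leveling path unavailable [AND]: Safety circuit lost=occurs, Main hoist motor lost=occurs, Redundant governor switch degraded=not → not all inputs occur → does not occur.
Brake release inoperative [OR]: Main contactor stuck=not, Controller branch inoperative=not, Leveling path unavailable=not → no input occurs → does not occur.
Door loop down [OR]: Safety relay degraded=occurs, Leveling sensor is inoperative=not, Right main contactor 2 stuck=not → at least one input occurs → occurs.
Drive chain unavailable [AND]: Door interlock is inoperative=not, Door loop down=occurs, Door operator 2 degraded=not → not all inputs occur → does not occur.
Controller branch 2 lost [OR]: Redundant drive VFD 2 failed=not, Brake coil 2 failed=not → no input occurs → does not occur.
Safety circuit 2 unavailable [AND]: Encoder 2 is out=not, Controller branch 2 lost=not, #2 hoist motor 2 lost=not → not all inputs occur → does not occur.
Elevator stuck between floors [OR]: Brake release inoperative=not, Drive chain unavailable=not, Safety circuit 2 unavailable=not, Redundant governor switch 2 offline=not → no input occurs → does not occur.

No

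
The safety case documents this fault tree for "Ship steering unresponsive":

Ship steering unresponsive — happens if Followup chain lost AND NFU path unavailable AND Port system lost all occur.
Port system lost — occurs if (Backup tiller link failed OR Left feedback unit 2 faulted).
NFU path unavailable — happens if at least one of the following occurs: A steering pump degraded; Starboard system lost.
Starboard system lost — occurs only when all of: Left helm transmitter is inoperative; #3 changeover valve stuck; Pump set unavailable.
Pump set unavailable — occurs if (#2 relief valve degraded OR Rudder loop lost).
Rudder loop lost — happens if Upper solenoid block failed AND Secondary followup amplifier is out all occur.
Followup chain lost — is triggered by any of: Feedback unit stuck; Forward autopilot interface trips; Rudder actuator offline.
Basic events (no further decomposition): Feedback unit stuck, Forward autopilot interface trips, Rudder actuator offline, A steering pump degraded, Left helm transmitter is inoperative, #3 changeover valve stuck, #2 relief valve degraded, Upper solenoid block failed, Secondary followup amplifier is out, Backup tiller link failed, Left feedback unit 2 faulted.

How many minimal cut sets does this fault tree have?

Followup chain lost [OR]: union of children's cut sets → 3 cut set(s).
Rudder loop lost [AND]: one cut set from each child combined → 1 × 1 = 1 cut set(s).
Pump set unavailable [OR]: union of children's cut sets → 2 cut set(s).
Starboard system lost [AND]: one cut set from each child combined → 1 × 1 × 2 = 2 cut set(s).
NFU path unavailable [OR]: union of children's cut sets → 3 cut set(s).
Port system lost [OR]: union of children's cut sets → 2 cut set(s).
Ship steering unresponsive [AND]: one cut set from each child combined → 3 × 3 × 2 = 18 cut set(s).

18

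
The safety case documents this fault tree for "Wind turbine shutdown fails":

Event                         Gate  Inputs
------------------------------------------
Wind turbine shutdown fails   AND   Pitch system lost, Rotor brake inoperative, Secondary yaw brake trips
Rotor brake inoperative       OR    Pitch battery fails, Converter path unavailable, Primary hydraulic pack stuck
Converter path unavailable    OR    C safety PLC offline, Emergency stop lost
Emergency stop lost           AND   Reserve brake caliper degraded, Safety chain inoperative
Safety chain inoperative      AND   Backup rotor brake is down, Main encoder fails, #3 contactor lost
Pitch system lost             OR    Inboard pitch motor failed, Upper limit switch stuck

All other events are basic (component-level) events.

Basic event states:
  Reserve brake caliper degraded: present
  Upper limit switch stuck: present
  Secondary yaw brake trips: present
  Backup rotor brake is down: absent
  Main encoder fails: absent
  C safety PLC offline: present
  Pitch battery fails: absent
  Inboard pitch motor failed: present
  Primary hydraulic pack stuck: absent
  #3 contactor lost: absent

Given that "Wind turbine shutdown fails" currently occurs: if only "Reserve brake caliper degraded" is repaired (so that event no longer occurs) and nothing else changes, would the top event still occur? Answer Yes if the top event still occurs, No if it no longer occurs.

Yes

Counterfactual: set "Reserve brake caliper degraded" to not occurred.
Pitch system lost [OR]: Inboard pitch motor failed=occurs, Upper limit switch stuck=occurs → at least one input occurs → occurs.
Safety chain inoperative [AND]: Backup rotor brake is down=not, Main encoder fails=not, #3 contactor lost=not → not all inputs occur → does not occur.
Emergency stop lost [AND]: Reserve brake caliper degraded=not, Safety chain inoperative=not → not all inputs occur → does not occur.
Converter path unavailable [OR]: C safety PLC offline=occurs, Emergency stop lost=not → at least one input occurs → occurs.
Rotor brake inoperative [OR]: Pitch battery fails=not, Converter path unavailable=occurs, Primary hydraulic pack stuck=not → at least one input occurs → occurs.
Wind turbine shutdown fails [AND]: Pitch system lost=occurs, Rotor brake inoperative=occurs, Secondary yaw brake trips=occurs → all inputs occur → occurs.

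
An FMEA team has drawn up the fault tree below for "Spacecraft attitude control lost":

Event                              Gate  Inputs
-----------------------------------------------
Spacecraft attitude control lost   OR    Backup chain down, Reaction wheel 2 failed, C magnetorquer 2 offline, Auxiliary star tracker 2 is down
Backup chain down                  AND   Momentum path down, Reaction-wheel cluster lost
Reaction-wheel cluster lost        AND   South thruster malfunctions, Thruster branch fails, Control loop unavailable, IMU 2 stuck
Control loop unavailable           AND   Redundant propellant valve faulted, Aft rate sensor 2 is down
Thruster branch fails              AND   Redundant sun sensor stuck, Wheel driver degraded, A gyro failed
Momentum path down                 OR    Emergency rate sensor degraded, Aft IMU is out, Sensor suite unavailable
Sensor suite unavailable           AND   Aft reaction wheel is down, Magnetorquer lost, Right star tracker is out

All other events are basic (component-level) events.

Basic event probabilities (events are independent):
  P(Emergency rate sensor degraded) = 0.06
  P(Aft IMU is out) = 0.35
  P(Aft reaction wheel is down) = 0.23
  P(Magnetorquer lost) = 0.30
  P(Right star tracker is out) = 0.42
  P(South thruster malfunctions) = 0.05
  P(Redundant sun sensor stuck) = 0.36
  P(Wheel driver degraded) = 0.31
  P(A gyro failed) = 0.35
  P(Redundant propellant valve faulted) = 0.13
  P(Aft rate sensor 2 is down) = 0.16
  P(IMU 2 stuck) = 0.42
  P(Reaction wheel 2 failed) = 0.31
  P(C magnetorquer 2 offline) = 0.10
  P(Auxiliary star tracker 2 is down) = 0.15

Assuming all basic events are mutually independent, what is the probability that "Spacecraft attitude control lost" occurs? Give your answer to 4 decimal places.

0.4722

P(Sensor suite unavailable) [AND] = 0.23 × 0.30 × 0.42 = 0.028980
P(Momentum path down) [OR] = 1 − (1−0.06) × (1−0.35) × (1−0.028980) = 0.406707
P(Thruster branch fails) [AND] = 0.36 × 0.31 × 0.35 = 0.039060
P(Control loop unavailable) [AND] = 0.13 × 0.16 = 0.020800
P(Reaction-wheel cluster lost) [AND] = 0.05 × 0.039060 × 0.020800 × 0.42 = 0.000017
P(Backup chain down) [AND] = 0.406707 × 0.000017 = 0.000007
P(Spacecraft attitude control lost) [OR] = 1 − (1−0.000007) × (1−0.31) × (1−0.10) × (1−0.15) = 0.472154
Rounded to 4 decimal places: P(Spacecraft attitude control lost) ≈ 0.4722.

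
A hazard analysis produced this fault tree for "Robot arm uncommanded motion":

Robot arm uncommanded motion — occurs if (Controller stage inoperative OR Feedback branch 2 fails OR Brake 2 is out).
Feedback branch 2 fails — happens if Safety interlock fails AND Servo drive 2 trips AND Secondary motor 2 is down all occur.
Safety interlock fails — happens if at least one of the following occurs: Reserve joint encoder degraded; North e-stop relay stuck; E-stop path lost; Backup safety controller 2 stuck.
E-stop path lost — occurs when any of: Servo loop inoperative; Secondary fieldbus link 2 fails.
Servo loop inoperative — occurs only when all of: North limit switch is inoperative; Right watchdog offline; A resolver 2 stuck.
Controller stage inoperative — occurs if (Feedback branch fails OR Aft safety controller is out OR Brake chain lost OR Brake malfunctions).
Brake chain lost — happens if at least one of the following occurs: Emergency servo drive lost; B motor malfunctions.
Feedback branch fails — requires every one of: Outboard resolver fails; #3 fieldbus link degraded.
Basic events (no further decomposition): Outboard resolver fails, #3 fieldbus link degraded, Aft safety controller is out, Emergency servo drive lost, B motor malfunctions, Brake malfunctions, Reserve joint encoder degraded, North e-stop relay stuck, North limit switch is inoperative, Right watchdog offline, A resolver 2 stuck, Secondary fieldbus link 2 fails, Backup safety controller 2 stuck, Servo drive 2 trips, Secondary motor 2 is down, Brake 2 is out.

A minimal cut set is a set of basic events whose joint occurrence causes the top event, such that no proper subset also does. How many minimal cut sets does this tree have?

11

Feedback branch fails [AND]: one cut set from each child combined → 1 × 1 = 1 cut set(s).
Brake chain lost [OR]: union of children's cut sets → 2 cut set(s).
Controller stage inoperative [OR]: union of children's cut sets → 5 cut set(s).
Servo loop inoperative [AND]: one cut set from each child combined → 1 × 1 × 1 = 1 cut set(s).
E-stop path lost [OR]: union of children's cut sets → 2 cut set(s).
Safety interlock fails [OR]: union of children's cut sets → 5 cut set(s).
Feedback branch 2 fails [AND]: one cut set from each child combined → 5 × 1 × 1 = 5 cut set(s).
Robot arm uncommanded motion [OR]: union of children's cut sets → 11 cut set(s).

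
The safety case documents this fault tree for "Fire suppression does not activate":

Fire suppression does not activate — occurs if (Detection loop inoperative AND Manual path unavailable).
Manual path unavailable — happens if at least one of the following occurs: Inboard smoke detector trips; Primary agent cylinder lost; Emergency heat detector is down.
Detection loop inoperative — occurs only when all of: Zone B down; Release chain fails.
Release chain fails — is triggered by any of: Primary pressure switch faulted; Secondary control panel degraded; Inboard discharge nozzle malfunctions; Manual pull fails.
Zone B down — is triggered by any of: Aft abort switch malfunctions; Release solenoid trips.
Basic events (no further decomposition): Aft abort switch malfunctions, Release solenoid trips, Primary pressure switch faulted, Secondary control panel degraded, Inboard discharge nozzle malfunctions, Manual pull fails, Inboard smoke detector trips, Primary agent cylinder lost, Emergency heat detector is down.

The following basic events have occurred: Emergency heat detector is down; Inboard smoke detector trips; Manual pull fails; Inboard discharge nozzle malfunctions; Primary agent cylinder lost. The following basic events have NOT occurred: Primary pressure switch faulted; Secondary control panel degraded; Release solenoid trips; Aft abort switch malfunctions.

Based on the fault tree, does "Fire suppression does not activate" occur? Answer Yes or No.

Zone B down [OR]: Aft abort switch malfunctions=not, Release solenoid trips=not → no input occurs → does not occur.
Release chain fails [OR]: Primary pressure switch faulted=not, Secondary control panel degraded=not, Inboard discharge nozzle malfunctions=occurs, Manual pull fails=occurs → at least one input occurs → occurs.
Detection loop inoperative [AND]: Zone B down=not, Release chain fails=occurs → not all inputs occur → does not occur.
Manual path unavailable [OR]: Inboard smoke detector trips=occurs, Primary agent cylinder lost=occurs, Emergency heat detector is down=occurs → at least one input occurs → occurs.
Fire suppression does not activate [AND]: Detection loop inoperative=not, Manual path unavailable=occurs → not all inputs occur → does not occur.

No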